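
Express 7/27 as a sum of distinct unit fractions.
1/4 + 1/108

Greedy algorithm:
7/27: ceiling(27/7) = 4, use 1/4
1/108: ceiling(108/1) = 108, use 1/108
Result: 7/27 = 1/4 + 1/108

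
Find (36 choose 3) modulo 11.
1

Using Lucas' theorem:
Write n=36 and k=3 in base 11:
n in base 11: [3, 3]
k in base 11: [0, 3]
C(36,3) mod 11 = ∏ C(n_i, k_i) mod 11
Digit binomials (mod 11): C(3,0) = 1; C(3,3) = 1
Product: 1 × 1 = 1 ≡ 1 (mod 11)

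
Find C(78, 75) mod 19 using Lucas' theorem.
0

Using Lucas' theorem:
Write n=78 and k=75 in base 19:
n in base 19: [4, 2]
k in base 19: [3, 18]
C(78,75) mod 19 = ∏ C(n_i, k_i) mod 19
Digit binomials (mod 19): C(4,3) = 4; C(2,18) = 0 (k_i > n_i)
Product: 4 × 0 = 0 ≡ 0 (mod 19)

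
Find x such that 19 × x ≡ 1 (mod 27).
10

gcd(19, 27) = 1, so the inverse exists.
Extended Euclidean algorithm on (27, 19):
27 = 1 × 19 + 8  ⟹  8 = (1)·27 + (-1)·19
19 = 2 × 8 + 3  ⟹  3 = (-2)·27 + (3)·19
8 = 2 × 3 + 2  ⟹  2 = (5)·27 + (-7)·19
3 = 1 × 2 + 1  ⟹  1 = (-7)·27 + (10)·19
So (10)·19 ≡ 1 (mod 27), i.e. 19^(-1) ≡ 10 (mod 27).
Check: 19 × 10 = 190 ≡ 1 (mod 27)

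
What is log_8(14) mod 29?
23

Baby-step giant-step with step n = ⌈√29⌉ = 6.
Baby steps 8^j mod 29 (j:value) for j=0..5: 0:1, 1:8, 2:6, 3:19, 4:7, 5:27.
Giant-step multiplier: 8^(-6) ≡ 8^(28-6) = 8^22 ≡ 9 (mod 29).
Giant steps γ_i = 14·9^i mod 29: γ_0=14, γ_1=10, γ_2=3, γ_3=27 (in table at j=5).
x = i·n + j = 3·6 + 5 = 23.
Check: 8^23 ≡ 14 (mod 29).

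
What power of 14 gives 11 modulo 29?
17

Baby-step giant-step with step n = ⌈√29⌉ = 6.
Baby steps 14^j mod 29 (j:value) for j=0..5: 0:1, 1:14, 2:22, 3:18, 4:20, 5:19.
Giant-step multiplier: 14^(-6) ≡ 14^(28-6) = 14^22 ≡ 6 (mod 29).
Giant steps γ_i = 11·6^i mod 29: γ_0=11, γ_1=8, γ_2=19 (in table at j=5).
x = i·n + j = 2·6 + 5 = 17.
Check: 14^17 ≡ 11 (mod 29).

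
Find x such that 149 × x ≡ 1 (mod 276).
113

gcd(149, 276) = 1, so the inverse exists.
Extended Euclidean algorithm on (276, 149):
276 = 1 × 149 + 127  ⟹  127 = (1)·276 + (-1)·149
149 = 1 × 127 + 22  ⟹  22 = (-1)·276 + (2)·149
127 = 5 × 22 + 17  ⟹  17 = (6)·276 + (-11)·149
22 = 1 × 17 + 5  ⟹  5 = (-7)·276 + (13)·149
17 = 3 × 5 + 2  ⟹  2 = (27)·276 + (-50)·149
5 = 2 × 2 + 1  ⟹  1 = (-61)·276 + (113)·149
So (113)·149 ≡ 1 (mod 276), i.e. 149^(-1) ≡ 113 (mod 276).
Check: 149 × 113 = 16837 ≡ 1 (mod 276)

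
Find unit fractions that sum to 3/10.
1/4 + 1/20

Greedy algorithm:
3/10: ceiling(10/3) = 4, use 1/4
1/20: ceiling(20/1) = 20, use 1/20
Result: 3/10 = 1/4 + 1/20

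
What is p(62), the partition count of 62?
1300156

p(n) counts ways to write n as a sum of positive integers (order ignored).
Euler's pentagonal recurrence: p(k) = p(k-1) + p(k-2) - p(k-5) - p(k-7) + p(k-12) + p(k-15) - ... (offsets j(3j∓1)/2, signs ++--, p(0)=1, p(<0)=0).
DP table for k = 0..61: p(0)=1, p(1)=1, p(2)=2, p(3)=3, p(4)=5, p(5)=7, p(6)=11, p(7)=15, p(8)=22, p(9)=30, p(10)=42, p(11)=56, p(12)=77, p(13)=101, p(14)=135, p(15)=176, p(16)=231, p(17)=297, p(18)=385, p(19)=490, p(20)=627, p(21)=792, p(22)=1002, p(23)=1255, p(24)=1575, p(25)=1958, p(26)=2436, p(27)=3010, p(28)=3718, p(29)=4565, p(30)=5604, p(31)=6842, p(32)=8349, p(33)=10143, p(34)=12310, p(35)=14883, p(36)=17977, p(37)=21637, p(38)=26015, p(39)=31185, p(40)=37338, p(41)=44583, p(42)=53174, p(43)=63261, p(44)=75175, p(45)=89134, p(46)=105558, p(47)=124754, p(48)=147273, p(49)=173525, p(50)=204226, p(51)=239943, p(52)=281589, p(53)=329931, p(54)=386155, p(55)=451276, p(56)=526823, p(57)=614154, p(58)=715220, p(59)=831820, p(60)=966467, p(61)=1121505.
Final step: p(62) = p(61) + p(60) - p(57) - p(55) + p(50) + p(47) - p(40) - p(36) + p(27) + p(22) - p(11) - p(5)
= 1121505 + 966467 - 614154 - 451276 + 204226 + 124754 - 37338 - 17977 + 3010 + 1002 - 56 - 7
= 1300156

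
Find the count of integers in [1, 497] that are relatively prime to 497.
420

497 = 7 × 71
φ(n) = n × ∏(1 - 1/p) for each prime p dividing n
φ(497) = 497 × (1 - 1/7) × (1 - 1/71) = 420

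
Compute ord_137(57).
136

137 is prime, so ord(57) divides φ(137) = 136.
Divisors of 136: 1, 2, 4, 8, 17, 34, 68, 136.
Repeated squaring: 57^1 ≡ 57, 57^2 ≡ 98, 57^4 ≡ 14, 57^8 ≡ 59, 57^16 ≡ 56, 57^32 ≡ 122, 57^64 ≡ 88, 57^128 ≡ 72 (mod 137).
Test 57^d mod 137 for each divisor d in increasing order:
57^1 ≡ 57
57^2 ≡ 98
57^4 ≡ 14
57^8 ≡ 59
57^17 = 57^16·57^1 ≡ 41
57^34 = 57^32·57^2 ≡ 37
57^68 = 57^64·57^4 ≡ 136
57^136 = 57^128·57^8 ≡ 1  ← first divisor giving 1
The order is 136.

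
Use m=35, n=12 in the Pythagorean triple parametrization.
(1081, 840, 1369)

Euclid's formula: a = m² - n², b = 2mn, c = m² + n²
m = 35, n = 12
a = 35² - 12² = 1225 - 144 = 1081
b = 2 × 35 × 12 = 840
c = 35² + 12² = 1225 + 144 = 1369
Verification: 1081² + 840² = 1168561 + 705600 = 1874161 = 1369² ✓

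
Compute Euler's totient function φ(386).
192

386 = 2 × 193
φ(n) = n × ∏(1 - 1/p) for each prime p dividing n
φ(386) = 386 × (1 - 1/2) × (1 - 1/193) = 192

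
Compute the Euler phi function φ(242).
110

242 = 2 × 11^2
φ(n) = n × ∏(1 - 1/p) for each prime p dividing n
φ(242) = 242 × (1 - 1/2) × (1 - 1/11) = 110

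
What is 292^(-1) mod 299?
128

gcd(292, 299) = 1, so the inverse exists.
Extended Euclidean algorithm on (299, 292):
299 = 1 × 292 + 7  ⟹  7 = (1)·299 + (-1)·292
292 = 41 × 7 + 5  ⟹  5 = (-41)·299 + (42)·292
7 = 1 × 5 + 2  ⟹  2 = (42)·299 + (-43)·292
5 = 2 × 2 + 1  ⟹  1 = (-125)·299 + (128)·292
So (128)·292 ≡ 1 (mod 299), i.e. 292^(-1) ≡ 128 (mod 299).
Check: 292 × 128 = 37376 ≡ 1 (mod 299)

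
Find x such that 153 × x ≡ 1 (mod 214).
7

gcd(153, 214) = 1, so the inverse exists.
Extended Euclidean algorithm on (214, 153):
214 = 1 × 153 + 61  ⟹  61 = (1)·214 + (-1)·153
153 = 2 × 61 + 31  ⟹  31 = (-2)·214 + (3)·153
61 = 1 × 31 + 30  ⟹  30 = (3)·214 + (-4)·153
31 = 1 × 30 + 1  ⟹  1 = (-5)·214 + (7)·153
So (7)·153 ≡ 1 (mod 214), i.e. 153^(-1) ≡ 7 (mod 214).
Check: 153 × 7 = 1071 ≡ 1 (mod 214)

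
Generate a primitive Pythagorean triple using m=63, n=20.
(3569, 2520, 4369)

Euclid's formula: a = m² - n², b = 2mn, c = m² + n²
m = 63, n = 20
a = 63² - 20² = 3969 - 400 = 3569
b = 2 × 63 × 20 = 2520
c = 63² + 20² = 3969 + 400 = 4369
Verification: 3569² + 2520² = 12737761 + 6350400 = 19088161 = 4369² ✓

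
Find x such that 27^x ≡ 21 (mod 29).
3

Baby-step giant-step with step n = ⌈√29⌉ = 6.
Baby steps 27^j mod 29 (j:value) for j=0..5: 0:1, 1:27, 2:4, 3:21, 4:16, 5:26.
h = 21 is already in the table at j=3, so x = 3.
Check: 27^3 ≡ 21 (mod 29).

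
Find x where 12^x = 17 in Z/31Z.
13

Baby-step giant-step with step n = ⌈√31⌉ = 6.
Baby steps 12^j mod 31 (j:value) for j=0..5: 0:1, 1:12, 2:20, 3:23, 4:28, 5:26.
Giant-step multiplier: 12^(-6) ≡ 12^(30-6) = 12^24 ≡ 16 (mod 31).
Giant steps γ_i = 17·16^i mod 31: γ_0=17, γ_1=24, γ_2=12 (in table at j=1).
x = i·n + j = 2·6 + 1 = 13.
Check: 12^13 ≡ 17 (mod 31).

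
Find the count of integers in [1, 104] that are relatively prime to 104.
48

104 = 2^3 × 13
φ(n) = n × ∏(1 - 1/p) for each prime p dividing n
φ(104) = 104 × (1 - 1/2) × (1 - 1/13) = 48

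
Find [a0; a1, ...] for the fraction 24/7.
[3; 2, 3]

Euclidean algorithm steps:
24 = 3 × 7 + 3
7 = 2 × 3 + 1
3 = 3 × 1 + 0
Continued fraction: [3; 2, 3]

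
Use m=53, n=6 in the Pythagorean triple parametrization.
(2773, 636, 2845)

Euclid's formula: a = m² - n², b = 2mn, c = m² + n²
m = 53, n = 6
a = 53² - 6² = 2809 - 36 = 2773
b = 2 × 53 × 6 = 636
c = 53² + 6² = 2809 + 36 = 2845
Verification: 2773² + 636² = 7689529 + 404496 = 8094025 = 2845² ✓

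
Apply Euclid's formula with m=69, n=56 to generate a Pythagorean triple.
(1625, 7728, 7897)

Euclid's formula: a = m² - n², b = 2mn, c = m² + n²
m = 69, n = 56
a = 69² - 56² = 4761 - 3136 = 1625
b = 2 × 69 × 56 = 7728
c = 69² + 56² = 4761 + 3136 = 7897
Verification: 1625² + 7728² = 2640625 + 59721984 = 62362609 = 7897² ✓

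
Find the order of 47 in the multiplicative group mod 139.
69

139 is prime, so ord(47) divides φ(139) = 138.
Divisors of 138: 1, 2, 3, 6, 23, 46, 69, 138.
Repeated squaring: 47^1 ≡ 47, 47^2 ≡ 124, 47^4 ≡ 86, 47^8 ≡ 29, 47^16 ≡ 7, 47^32 ≡ 49, 47^64 ≡ 38, 47^128 ≡ 54 (mod 139).
Test 47^d mod 139 for each divisor d in increasing order:
47^1 ≡ 47
47^2 ≡ 124
47^3 = 47^2·47^1 ≡ 129
47^6 = 47^4·47^2 ≡ 100
47^23 = 47^16·47^4·47^2·47^1 ≡ 96
47^46 = 47^32·47^8·47^4·47^2 ≡ 42
47^69 = 47^64·47^4·47^1 ≡ 1  ← first divisor giving 1
The order is 69.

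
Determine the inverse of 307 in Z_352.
219

gcd(307, 352) = 1, so the inverse exists.
Extended Euclidean algorithm on (352, 307):
352 = 1 × 307 + 45  ⟹  45 = (1)·352 + (-1)·307
307 = 6 × 45 + 37  ⟹  37 = (-6)·352 + (7)·307
45 = 1 × 37 + 8  ⟹  8 = (7)·352 + (-8)·307
37 = 4 × 8 + 5  ⟹  5 = (-34)·352 + (39)·307
8 = 1 × 5 + 3  ⟹  3 = (41)·352 + (-47)·307
5 = 1 × 3 + 2  ⟹  2 = (-75)·352 + (86)·307
3 = 1 × 2 + 1  ⟹  1 = (116)·352 + (-133)·307
So (-133)·307 ≡ 1 (mod 352), i.e. 307^(-1) ≡ -133 ≡ 219 (mod 352).
Check: 307 × 219 = 67233 ≡ 1 (mod 352)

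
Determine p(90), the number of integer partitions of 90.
56634173

p(n) counts ways to write n as a sum of positive integers (order ignored).
Euler's pentagonal recurrence: p(k) = p(k-1) + p(k-2) - p(k-5) - p(k-7) + p(k-12) + p(k-15) - ... (offsets j(3j∓1)/2, signs ++--, p(0)=1, p(<0)=0).
DP table for k = 0..89: p(0)=1, p(1)=1, p(2)=2, p(3)=3, p(4)=5, p(5)=7, p(6)=11, p(7)=15, p(8)=22, p(9)=30, p(10)=42, p(11)=56, p(12)=77, p(13)=101, p(14)=135, p(15)=176, p(16)=231, p(17)=297, p(18)=385, p(19)=490, p(20)=627, p(21)=792, p(22)=1002, p(23)=1255, p(24)=1575, p(25)=1958, p(26)=2436, p(27)=3010, p(28)=3718, p(29)=4565, p(30)=5604, p(31)=6842, p(32)=8349, p(33)=10143, p(34)=12310, p(35)=14883, p(36)=17977, p(37)=21637, p(38)=26015, p(39)=31185, p(40)=37338, p(41)=44583, p(42)=53174, p(43)=63261, p(44)=75175, p(45)=89134, p(46)=105558, p(47)=124754, p(48)=147273, p(49)=173525, p(50)=204226, p(51)=239943, p(52)=281589, p(53)=329931, p(54)=386155, p(55)=451276, p(56)=526823, p(57)=614154, p(58)=715220, p(59)=831820, p(60)=966467, p(61)=1121505, p(62)=1300156, p(63)=1505499, p(64)=1741630, p(65)=2012558, p(66)=2323520, p(67)=2679689, p(68)=3087735, p(69)=3554345, p(70)=4087968, p(71)=4697205, p(72)=5392783, p(73)=6185689, p(74)=7089500, p(75)=8118264, p(76)=9289091, p(77)=10619863, p(78)=12132164, p(79)=13848650, p(80)=15796476, p(81)=18004327, p(82)=20506255, p(83)=23338469, p(84)=26543660, p(85)=30167357, p(86)=34262962, p(87)=38887673, p(88)=44108109, p(89)=49995925.
Final step: p(90) = p(89) + p(88) - p(85) - p(83) + p(78) + p(75) - p(68) - p(64) + p(55) + p(50) - p(39) - p(33) + p(20) + p(13)
= 49995925 + 44108109 - 30167357 - 23338469 + 12132164 + 8118264 - 3087735 - 1741630 + 451276 + 204226 - 31185 - 10143 + 627 + 101
= 56634173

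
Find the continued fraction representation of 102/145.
[0; 1, 2, 2, 1, 2, 5]

Euclidean algorithm steps:
102 = 0 × 145 + 102
145 = 1 × 102 + 43
102 = 2 × 43 + 16
43 = 2 × 16 + 11
16 = 1 × 11 + 5
11 = 2 × 5 + 1
5 = 5 × 1 + 0
Continued fraction: [0; 1, 2, 2, 1, 2, 5]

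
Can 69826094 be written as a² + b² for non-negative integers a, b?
Not possible

Factorization: 69826094 = 2 × 13 × 139^3
By Fermat: n is sum of two squares iff every prime p ≡ 3 (mod 4) appears to even power.
Prime(s) ≡ 3 (mod 4) with odd exponent: [(139, 3)]
Therefore 69826094 cannot be expressed as a² + b².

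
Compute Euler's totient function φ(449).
448

449 = 449
φ(n) = n × ∏(1 - 1/p) for each prime p dividing n
φ(449) = 449 × (1 - 1/449) = 448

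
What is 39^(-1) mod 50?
9

gcd(39, 50) = 1, so the inverse exists.
Extended Euclidean algorithm on (50, 39):
50 = 1 × 39 + 11  ⟹  11 = (1)·50 + (-1)·39
39 = 3 × 11 + 6  ⟹  6 = (-3)·50 + (4)·39
11 = 1 × 6 + 5  ⟹  5 = (4)·50 + (-5)·39
6 = 1 × 5 + 1  ⟹  1 = (-7)·50 + (9)·39
So (9)·39 ≡ 1 (mod 50), i.e. 39^(-1) ≡ 9 (mod 50).
Check: 39 × 9 = 351 ≡ 1 (mod 50)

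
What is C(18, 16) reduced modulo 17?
0

Using Lucas' theorem:
Write n=18 and k=16 in base 17:
n in base 17: [1, 1]
k in base 17: [0, 16]
C(18,16) mod 17 = ∏ C(n_i, k_i) mod 17
Digit binomials (mod 17): C(1,0) = 1; C(1,16) = 0 (k_i > n_i)
Product: 1 × 0 = 0 ≡ 0 (mod 17)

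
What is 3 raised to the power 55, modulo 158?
63

Repeated squaring. Binary of 55 = 110111.
3^1 ≡ 3 (mod 158); 3^2 ≡ 9 (mod 158); 3^4 ≡ 81 (mod 158); 3^8 ≡ 83 (mod 158); 3^16 ≡ 95 (mod 158); 3^32 ≡ 19 (mod 158)
3^55 = 3^1 × 3^2 × 3^4 × 3^16 × 3^32 ≡ 63 (mod 158)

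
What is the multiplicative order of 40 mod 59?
58

59 is prime, so ord(40) divides φ(59) = 58.
Divisors of 58: 1, 2, 29, 58.
Repeated squaring: 40^1 ≡ 40, 40^2 ≡ 7, 40^4 ≡ 49, 40^8 ≡ 41, 40^16 ≡ 29, 40^32 ≡ 15 (mod 59).
Test 40^d mod 59 for each divisor d in increasing order:
40^1 ≡ 40
40^2 ≡ 7
40^29 = 40^16·40^8·40^4·40^1 ≡ 58
40^58 = 40^32·40^16·40^8·40^2 ≡ 1  ← first divisor giving 1
The order is 58.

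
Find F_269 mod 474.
107

Matrix identity: Q^n = [[F_(n+1), F_n], [F_n, F_(n-1)]] with Q = [[1,1],[1,0]].
n = 269 = 100001101₂. Square-and-multiply, entries mod 474:
Q^1 = [[1,1],[1,0]]
Q^2 = (Q^1)² = [[2,1],[1,1]]
Q^4 = (Q^2)² = [[5,3],[3,2]]
Q^8 = (Q^4)² = [[34,21],[21,13]]
Q^16 = (Q^8)² = [[175,39],[39,136]]
Q^33 = (Q^16)²·Q = [[193,388],[388,279]]
Q^67 = (Q^33)²·Q = [[261,89],[89,172]]
Q^134 = (Q^67)² = [[202,143],[143,59]]
Q^269 = (Q^134)²·Q = [[458,107],[107,351]]
F_269 mod 474 = Q^269[0][1] = 107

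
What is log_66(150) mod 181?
171

Baby-step giant-step with step n = ⌈√181⌉ = 14.
Baby steps 66^j mod 181 (j:value) for j=0..13: 0:1, 1:66, 2:12, 3:68, 4:144, 5:92, 6:99, 7:18, 8:102, 9:35, 10:138, 11:58, 12:27, 13:153.
Giant-step multiplier: 66^(-14) ≡ 66^(180-14) = 66^166 ≡ 100 (mod 181).
Giant steps γ_i = 150·100^i mod 181: γ_0=150, γ_1=158, γ_2=53, γ_3=51, γ_4=32, γ_5=123, γ_6=173, γ_7=105, γ_8=2, γ_9=19, γ_10=90, γ_11=131, γ_12=68 (in table at j=3).
x = i·n + j = 12·14 + 3 = 171.
Check: 66^171 ≡ 150 (mod 181).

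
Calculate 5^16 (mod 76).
73

Repeated squaring. Binary of 16 = 10000.
5^1 ≡ 5 (mod 76); 5^2 ≡ 25 (mod 76); 5^4 ≡ 17 (mod 76); 5^8 ≡ 61 (mod 76); 5^16 ≡ 73 (mod 76)
5^16 = 5^16 ≡ 73 (mod 76)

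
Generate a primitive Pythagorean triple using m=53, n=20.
(2409, 2120, 3209)

Euclid's formula: a = m² - n², b = 2mn, c = m² + n²
m = 53, n = 20
a = 53² - 20² = 2809 - 400 = 2409
b = 2 × 53 × 20 = 2120
c = 53² + 20² = 2809 + 400 = 3209
Verification: 2409² + 2120² = 5803281 + 4494400 = 10297681 = 3209² ✓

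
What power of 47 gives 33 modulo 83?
22

Baby-step giant-step with step n = ⌈√83⌉ = 10.
Baby steps 47^j mod 83 (j:value) for j=0..9: 0:1, 1:47, 2:51, 3:73, 4:28, 5:71, 6:17, 7:52, 8:37, 9:79.
Giant-step multiplier: 47^(-10) ≡ 47^(82-10) = 47^72 ≡ 49 (mod 83).
Giant steps γ_i = 33·49^i mod 83: γ_0=33, γ_1=40, γ_2=51 (in table at j=2).
x = i·n + j = 2·10 + 2 = 22.
Check: 47^22 ≡ 33 (mod 83).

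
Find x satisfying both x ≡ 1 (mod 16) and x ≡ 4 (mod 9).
49

Using Chinese Remainder Theorem:
M = 16 × 9 = 144
M1 = 9, M2 = 16
y1 = 9^(-1) mod 16 = 9
y2 = 16^(-1) mod 9 = 4
x = (1×9×9 + 4×16×4) mod 144 = 49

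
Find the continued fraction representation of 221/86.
[2; 1, 1, 3, 12]

Euclidean algorithm steps:
221 = 2 × 86 + 49
86 = 1 × 49 + 37
49 = 1 × 37 + 12
37 = 3 × 12 + 1
12 = 12 × 1 + 0
Continued fraction: [2; 1, 1, 3, 12]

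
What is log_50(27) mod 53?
29

Baby-step giant-step with step n = ⌈√53⌉ = 8.
Baby steps 50^j mod 53 (j:value) for j=0..7: 0:1, 1:50, 2:9, 3:26, 4:28, 5:22, 6:40, 7:39.
Giant-step multiplier: 50^(-8) ≡ 50^(52-8) = 50^44 ≡ 24 (mod 53).
Giant steps γ_i = 27·24^i mod 53: γ_0=27, γ_1=12, γ_2=23, γ_3=22 (in table at j=5).
x = i·n + j = 3·8 + 5 = 29.
Check: 50^29 ≡ 27 (mod 53).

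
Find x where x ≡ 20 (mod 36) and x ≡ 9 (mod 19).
560

Using Chinese Remainder Theorem:
M = 36 × 19 = 684
M1 = 19, M2 = 36
y1 = 19^(-1) mod 36 = 19
y2 = 36^(-1) mod 19 = 9
x = (20×19×19 + 9×36×9) mod 684 = 560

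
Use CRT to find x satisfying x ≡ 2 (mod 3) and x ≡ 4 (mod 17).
38

Using Chinese Remainder Theorem:
M = 3 × 17 = 51
M1 = 17, M2 = 3
y1 = 17^(-1) mod 3 = 2
y2 = 3^(-1) mod 17 = 6
x = (2×17×2 + 4×3×6) mod 51 = 38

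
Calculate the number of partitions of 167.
207890420102

p(n) counts ways to write n as a sum of positive integers (order ignored).
Euler's pentagonal recurrence: p(k) = p(k-1) + p(k-2) - p(k-5) - p(k-7) + p(k-12) + p(k-15) - ... (offsets j(3j∓1)/2, signs ++--, p(0)=1, p(<0)=0).
DP table for k = 0..166: p(0)=1, p(1)=1, p(2)=2, p(3)=3, p(4)=5, p(5)=7, p(6)=11, p(7)=15, p(8)=22, p(9)=30, p(10)=42, p(11)=56, p(12)=77, p(13)=101, p(14)=135, p(15)=176, p(16)=231, p(17)=297, p(18)=385, p(19)=490, p(20)=627, p(21)=792, p(22)=1002, p(23)=1255, p(24)=1575, p(25)=1958, p(26)=2436, p(27)=3010, p(28)=3718, p(29)=4565, p(30)=5604, p(31)=6842, p(32)=8349, p(33)=10143, p(34)=12310, p(35)=14883, p(36)=17977, p(37)=21637, p(38)=26015, p(39)=31185, p(40)=37338, p(41)=44583, p(42)=53174, p(43)=63261, p(44)=75175, p(45)=89134, p(46)=105558, p(47)=124754, p(48)=147273, p(49)=173525, p(50)=204226, p(51)=239943, p(52)=281589, p(53)=329931, p(54)=386155, p(55)=451276, p(56)=526823, p(57)=614154, p(58)=715220, p(59)=831820, p(60)=966467, p(61)=1121505, p(62)=1300156, p(63)=1505499, p(64)=1741630, p(65)=2012558, p(66)=2323520, p(67)=2679689, p(68)=3087735, p(69)=3554345, p(70)=4087968, p(71)=4697205, p(72)=5392783, p(73)=6185689, p(74)=7089500, p(75)=8118264, p(76)=9289091, p(77)=10619863, p(78)=12132164, p(79)=13848650, p(80)=15796476, p(81)=18004327, p(82)=20506255, p(83)=23338469, p(84)=26543660, p(85)=30167357, p(86)=34262962, p(87)=38887673, p(88)=44108109, p(89)=49995925, p(90)=56634173, p(91)=64112359, p(92)=72533807, p(93)=82010177, p(94)=92669720, p(95)=104651419, p(96)=118114304, p(97)=133230930, p(98)=150198136, p(99)=169229875, p(100)=190569292, p(101)=214481126, p(102)=241265379, p(103)=271248950, p(104)=304801365, p(105)=342325709, p(106)=384276336, p(107)=431149389, p(108)=483502844, p(109)=541946240, p(110)=607163746, p(111)=679903203, p(112)=761002156, p(113)=851376628, p(114)=952050665, p(115)=1064144451, p(116)=1188908248, p(117)=1327710076, p(118)=1482074143, p(119)=1653668665, p(120)=1844349560, p(121)=2056148051, p(122)=2291320912, p(123)=2552338241, p(124)=2841940500, p(125)=3163127352, p(126)=3519222692, p(127)=3913864295, p(128)=4351078600, p(129)=4835271870, p(130)=5371315400, p(131)=5964539504, p(132)=6620830889, p(133)=7346629512, p(134)=8149040695, p(135)=9035836076, p(136)=10015581680, p(137)=11097645016, p(138)=12292341831, p(139)=13610949895, p(140)=15065878135, p(141)=16670689208, p(142)=18440293320, p(143)=20390982757, p(144)=22540654445, p(145)=24908858009, p(146)=27517052599, p(147)=30388671978, p(148)=33549419497, p(149)=37027355200, p(150)=40853235313, p(151)=45060624582, p(152)=49686288421, p(153)=54770336324, p(154)=60356673280, p(155)=66493182097, p(156)=73232243759, p(157)=80630964769, p(158)=88751778802, p(159)=97662728555, p(160)=107438159466, p(161)=118159068427, p(162)=129913904637, p(163)=142798995930, p(164)=156919475295, p(165)=172389800255, p(166)=189334822579.
Final step: p(167) = p(166) + p(165) - p(162) - p(160) + p(155) + p(152) - p(145) - p(141) + p(132) + p(127) - p(116) - p(110) + p(97) + p(90) - p(75) - p(67) + p(50) + p(41) - p(22) - p(12)
= 189334822579 + 172389800255 - 129913904637 - 107438159466 + 66493182097 + 49686288421 - 24908858009 - 16670689208 + 6620830889 + 3913864295 - 1188908248 - 607163746 + 133230930 + 56634173 - 8118264 - 2679689 + 204226 + 44583 - 1002 - 77
= 207890420102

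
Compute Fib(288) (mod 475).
456

Matrix identity: Q^n = [[F_(n+1), F_n], [F_n, F_(n-1)]] with Q = [[1,1],[1,0]].
n = 288 = 100100000₂. Square-and-multiply, entries mod 475:
Q^1 = [[1,1],[1,0]]
Q^2 = (Q^1)² = [[2,1],[1,1]]
Q^4 = (Q^2)² = [[5,3],[3,2]]
Q^9 = (Q^4)²·Q = [[55,34],[34,21]]
Q^18 = (Q^9)² = [[381,209],[209,172]]
Q^36 = (Q^18)² = [[267,152],[152,115]]
Q^72 = (Q^36)² = [[343,114],[114,229]]
Q^144 = (Q^72)² = [[20,133],[133,362]]
Q^288 = (Q^144)² = [[39,456],[456,58]]
F_288 mod 475 = Q^288[0][1] = 456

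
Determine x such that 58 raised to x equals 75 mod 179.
84

Baby-step giant-step with step n = ⌈√179⌉ = 14.
Baby steps 58^j mod 179 (j:value) for j=0..13: 0:1, 1:58, 2:142, 3:2, 4:116, 5:105, 6:4, 7:53, 8:31, 9:8, 10:106, 11:62, 12:16, 13:33.
Giant-step multiplier: 58^(-14) ≡ 58^(178-14) = 58^164 ≡ 13 (mod 179).
Giant steps γ_i = 75·13^i mod 179: γ_0=75, γ_1=80, γ_2=145, γ_3=95, γ_4=161, γ_5=124, γ_6=1 (in table at j=0).
x = i·n + j = 6·14 + 0 = 84.
Check: 58^84 ≡ 75 (mod 179).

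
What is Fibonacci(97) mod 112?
1

Matrix identity: Q^n = [[F_(n+1), F_n], [F_n, F_(n-1)]] with Q = [[1,1],[1,0]].
n = 97 = 1100001₂. Square-and-multiply, entries mod 112:
Q^1 = [[1,1],[1,0]]
Q^3 = (Q^1)²·Q = [[3,2],[2,1]]
Q^6 = (Q^3)² = [[13,8],[8,5]]
Q^12 = (Q^6)² = [[9,32],[32,89]]
Q^24 = (Q^12)² = [[97,0],[0,97]]
Q^48 = (Q^24)² = [[1,0],[0,1]]
Q^97 = (Q^48)²·Q = [[1,1],[1,0]]
F_97 mod 112 = Q^97[0][1] = 1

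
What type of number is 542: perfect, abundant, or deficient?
deficient

Proper divisors of 542: sum = 1 + 2 + 271 = 274
Since 274 < 542, 542 is deficient.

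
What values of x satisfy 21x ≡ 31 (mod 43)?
x ≡ 24 (mod 43)

gcd(21, 43) = 1, which divides 31, so solutions exist.
Find 21^(-1) mod 43 by the extended Euclidean algorithm:
43 = 2 × 21 + 1  ⟹  1 = (1)·43 + (-2)·21
So (-2)·21 ≡ 1 (mod 43), i.e. 21^(-1) ≡ -2 ≡ 41 (mod 43).
x ≡ 41 × 31 = 1271 ≡ 24 (mod 43).
Check: 21 × 24 = 504 ≡ 31 (mod 43).
Unique solution: x ≡ 24 (mod 43)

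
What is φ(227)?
226

227 = 227
φ(n) = n × ∏(1 - 1/p) for each prime p dividing n
φ(227) = 227 × (1 - 1/227) = 226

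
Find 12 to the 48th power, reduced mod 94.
50

Repeated squaring. Binary of 48 = 110000.
12^1 ≡ 12 (mod 94); 12^2 ≡ 50 (mod 94); 12^4 ≡ 56 (mod 94); 12^8 ≡ 34 (mod 94); 12^16 ≡ 28 (mod 94); 12^32 ≡ 32 (mod 94)
12^48 = 12^16 × 12^32 ≡ 50 (mod 94)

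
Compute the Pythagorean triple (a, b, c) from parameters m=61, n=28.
(2937, 3416, 4505)

Euclid's formula: a = m² - n², b = 2mn, c = m² + n²
m = 61, n = 28
a = 61² - 28² = 3721 - 784 = 2937
b = 2 × 61 × 28 = 3416
c = 61² + 28² = 3721 + 784 = 4505
Verification: 2937² + 3416² = 8625969 + 11669056 = 20295025 = 4505² ✓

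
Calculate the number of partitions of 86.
34262962

p(n) counts ways to write n as a sum of positive integers (order ignored).
Euler's pentagonal recurrence: p(k) = p(k-1) + p(k-2) - p(k-5) - p(k-7) + p(k-12) + p(k-15) - ... (offsets j(3j∓1)/2, signs ++--, p(0)=1, p(<0)=0).
DP table for k = 0..85: p(0)=1, p(1)=1, p(2)=2, p(3)=3, p(4)=5, p(5)=7, p(6)=11, p(7)=15, p(8)=22, p(9)=30, p(10)=42, p(11)=56, p(12)=77, p(13)=101, p(14)=135, p(15)=176, p(16)=231, p(17)=297, p(18)=385, p(19)=490, p(20)=627, p(21)=792, p(22)=1002, p(23)=1255, p(24)=1575, p(25)=1958, p(26)=2436, p(27)=3010, p(28)=3718, p(29)=4565, p(30)=5604, p(31)=6842, p(32)=8349, p(33)=10143, p(34)=12310, p(35)=14883, p(36)=17977, p(37)=21637, p(38)=26015, p(39)=31185, p(40)=37338, p(41)=44583, p(42)=53174, p(43)=63261, p(44)=75175, p(45)=89134, p(46)=105558, p(47)=124754, p(48)=147273, p(49)=173525, p(50)=204226, p(51)=239943, p(52)=281589, p(53)=329931, p(54)=386155, p(55)=451276, p(56)=526823, p(57)=614154, p(58)=715220, p(59)=831820, p(60)=966467, p(61)=1121505, p(62)=1300156, p(63)=1505499, p(64)=1741630, p(65)=2012558, p(66)=2323520, p(67)=2679689, p(68)=3087735, p(69)=3554345, p(70)=4087968, p(71)=4697205, p(72)=5392783, p(73)=6185689, p(74)=7089500, p(75)=8118264, p(76)=9289091, p(77)=10619863, p(78)=12132164, p(79)=13848650, p(80)=15796476, p(81)=18004327, p(82)=20506255, p(83)=23338469, p(84)=26543660, p(85)=30167357.
Final step: p(86) = p(85) + p(84) - p(81) - p(79) + p(74) + p(71) - p(64) - p(60) + p(51) + p(46) - p(35) - p(29) + p(16) + p(9)
= 30167357 + 26543660 - 18004327 - 13848650 + 7089500 + 4697205 - 1741630 - 966467 + 239943 + 105558 - 14883 - 4565 + 231 + 30
= 34262962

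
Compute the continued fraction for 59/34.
[1; 1, 2, 1, 3, 2]

Euclidean algorithm steps:
59 = 1 × 34 + 25
34 = 1 × 25 + 9
25 = 2 × 9 + 7
9 = 1 × 7 + 2
7 = 3 × 2 + 1
2 = 2 × 1 + 0
Continued fraction: [1; 1, 2, 1, 3, 2]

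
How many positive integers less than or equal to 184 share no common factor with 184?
88

184 = 2^3 × 23
φ(n) = n × ∏(1 - 1/p) for each prime p dividing n
φ(184) = 184 × (1 - 1/2) × (1 - 1/23) = 88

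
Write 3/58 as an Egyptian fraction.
1/20 + 1/580

Greedy algorithm:
3/58: ceiling(58/3) = 20, use 1/20
1/580: ceiling(580/1) = 580, use 1/580
Result: 3/58 = 1/20 + 1/580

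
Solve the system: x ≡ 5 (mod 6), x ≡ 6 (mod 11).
17

Using Chinese Remainder Theorem:
M = 6 × 11 = 66
M1 = 11, M2 = 6
y1 = 11^(-1) mod 6 = 5
y2 = 6^(-1) mod 11 = 2
x = (5×11×5 + 6×6×2) mod 66 = 17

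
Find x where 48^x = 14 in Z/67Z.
42

Baby-step giant-step with step n = ⌈√67⌉ = 9.
Baby steps 48^j mod 67 (j:value) for j=0..8: 0:1, 1:48, 2:26, 3:42, 4:6, 5:20, 6:22, 7:51, 8:36.
Giant-step multiplier: 48^(-9) ≡ 48^(66-9) = 48^57 ≡ 43 (mod 67).
Giant steps γ_i = 14·43^i mod 67: γ_0=14, γ_1=66, γ_2=24, γ_3=27, γ_4=22 (in table at j=6).
x = i·n + j = 4·9 + 6 = 42.
Check: 48^42 ≡ 14 (mod 67).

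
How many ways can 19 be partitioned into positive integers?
490

p(n) counts ways to write n as a sum of positive integers (order ignored).
Euler's pentagonal recurrence: p(k) = p(k-1) + p(k-2) - p(k-5) - p(k-7) + p(k-12) + p(k-15) - ... (offsets j(3j∓1)/2, signs ++--, p(0)=1, p(<0)=0).
DP table for k = 0..18: p(0)=1, p(1)=1, p(2)=2, p(3)=3, p(4)=5, p(5)=7, p(6)=11, p(7)=15, p(8)=22, p(9)=30, p(10)=42, p(11)=56, p(12)=77, p(13)=101, p(14)=135, p(15)=176, p(16)=231, p(17)=297, p(18)=385.
Final step: p(19) = p(18) + p(17) - p(14) - p(12) + p(7) + p(4)
= 385 + 297 - 135 - 77 + 15 + 5
= 490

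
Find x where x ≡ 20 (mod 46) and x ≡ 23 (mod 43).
66

Using Chinese Remainder Theorem:
M = 46 × 43 = 1978
M1 = 43, M2 = 46
y1 = 43^(-1) mod 46 = 15
y2 = 46^(-1) mod 43 = 29
x = (20×43×15 + 23×46×29) mod 1978 = 66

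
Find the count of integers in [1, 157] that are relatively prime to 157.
156

157 = 157
φ(n) = n × ∏(1 - 1/p) for each prime p dividing n
φ(157) = 157 × (1 - 1/157) = 156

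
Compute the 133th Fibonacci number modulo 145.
13

Matrix identity: Q^n = [[F_(n+1), F_n], [F_n, F_(n-1)]] with Q = [[1,1],[1,0]].
n = 133 = 10000101₂. Square-and-multiply, entries mod 145:
Q^1 = [[1,1],[1,0]]
Q^2 = (Q^1)² = [[2,1],[1,1]]
Q^4 = (Q^2)² = [[5,3],[3,2]]
Q^8 = (Q^4)² = [[34,21],[21,13]]
Q^16 = (Q^8)² = [[2,117],[117,30]]
Q^33 = (Q^16)²·Q = [[37,63],[63,119]]
Q^66 = (Q^33)² = [[118,113],[113,5]]
Q^133 = (Q^66)²·Q = [[137,13],[13,124]]
F_133 mod 145 = Q^133[0][1] = 13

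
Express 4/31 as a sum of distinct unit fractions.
1/8 + 1/248

Greedy algorithm:
4/31: ceiling(31/4) = 8, use 1/8
1/248: ceiling(248/1) = 248, use 1/248
Result: 4/31 = 1/8 + 1/248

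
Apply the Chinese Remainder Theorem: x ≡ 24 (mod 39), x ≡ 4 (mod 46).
648

Using Chinese Remainder Theorem:
M = 39 × 46 = 1794
M1 = 46, M2 = 39
y1 = 46^(-1) mod 39 = 28
y2 = 39^(-1) mod 46 = 13
x = (24×46×28 + 4×39×13) mod 1794 = 648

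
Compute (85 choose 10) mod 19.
0

Using Lucas' theorem:
Write n=85 and k=10 in base 19:
n in base 19: [4, 9]
k in base 19: [0, 10]
C(85,10) mod 19 = ∏ C(n_i, k_i) mod 19
Digit binomials (mod 19): C(4,0) = 1; C(9,10) = 0 (k_i > n_i)
Product: 1 × 0 = 0 ≡ 0 (mod 19)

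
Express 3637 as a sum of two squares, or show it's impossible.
39² + 46² (a=39, b=46)

Factorization: 3637 = 3637
By Fermat: n is sum of two squares iff every prime p ≡ 3 (mod 4) appears to even power.
All primes ≡ 3 (mod 4) appear to even power.
Search a = 0, 1, 2, … for 3637 - a² a perfect square: first hit at a = 39: 3637 - 1521 = 2116 = 46².
3637 = 39² + 46² = 1521 + 2116 ✓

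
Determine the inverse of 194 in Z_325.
129

gcd(194, 325) = 1, so the inverse exists.
Extended Euclidean algorithm on (325, 194):
325 = 1 × 194 + 131  ⟹  131 = (1)·325 + (-1)·194
194 = 1 × 131 + 63  ⟹  63 = (-1)·325 + (2)·194
131 = 2 × 63 + 5  ⟹  5 = (3)·325 + (-5)·194
63 = 12 × 5 + 3  ⟹  3 = (-37)·325 + (62)·194
5 = 1 × 3 + 2  ⟹  2 = (40)·325 + (-67)·194
3 = 1 × 2 + 1  ⟹  1 = (-77)·325 + (129)·194
So (129)·194 ≡ 1 (mod 325), i.e. 194^(-1) ≡ 129 (mod 325).
Check: 194 × 129 = 25026 ≡ 1 (mod 325)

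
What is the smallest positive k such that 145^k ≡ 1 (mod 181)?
15

181 is prime, so ord(145) divides φ(181) = 180.
Divisors of 180: 1, 2, 3, 4, 5, 6, 9, 10, 12, 15, 18, 20, 30, 36, 45, 60, 90, 180.
Repeated squaring: 145^1 ≡ 145, 145^2 ≡ 29, 145^4 ≡ 117, 145^8 ≡ 114, 145^16 ≡ 145, 145^32 ≡ 29, 145^64 ≡ 117, 145^128 ≡ 114 (mod 181).
Test 145^d mod 181 for each divisor d in increasing order:
145^1 ≡ 145
145^2 ≡ 29
145^3 = 145^2·145^1 ≡ 42
145^4 ≡ 117
145^5 = 145^4·145^1 ≡ 132
145^6 = 145^4·145^2 ≡ 135
145^9 = 145^8·145^1 ≡ 59
145^10 = 145^8·145^2 ≡ 48
145^12 = 145^8·145^4 ≡ 125
145^15 = 145^8·145^4·145^2·145^1 ≡ 1  ← first divisor giving 1
The order is 15.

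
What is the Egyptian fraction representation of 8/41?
1/6 + 1/36 + 1/1476

Greedy algorithm:
8/41: ceiling(41/8) = 6, use 1/6
7/246: ceiling(246/7) = 36, use 1/36
1/1476: ceiling(1476/1) = 1476, use 1/1476
Result: 8/41 = 1/6 + 1/36 + 1/1476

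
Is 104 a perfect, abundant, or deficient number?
abundant

Proper divisors of 104: sum = 1 + 2 + 4 + 8 + 13 + 26 + 52 = 106
Since 106 > 104, 104 is abundant.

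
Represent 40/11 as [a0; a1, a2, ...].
[3; 1, 1, 1, 3]

Euclidean algorithm steps:
40 = 3 × 11 + 7
11 = 1 × 7 + 4
7 = 1 × 4 + 3
4 = 1 × 3 + 1
3 = 3 × 1 + 0
Continued fraction: [3; 1, 1, 1, 3]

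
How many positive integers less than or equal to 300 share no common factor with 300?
80

300 = 2^2 × 3 × 5^2
φ(n) = n × ∏(1 - 1/p) for each prime p dividing n
φ(300) = 300 × (1 - 1/2) × (1 - 1/3) × (1 - 1/5) = 80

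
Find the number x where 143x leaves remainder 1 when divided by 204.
107

gcd(143, 204) = 1, so the inverse exists.
Extended Euclidean algorithm on (204, 143):
204 = 1 × 143 + 61  ⟹  61 = (1)·204 + (-1)·143
143 = 2 × 61 + 21  ⟹  21 = (-2)·204 + (3)·143
61 = 2 × 21 + 19  ⟹  19 = (5)·204 + (-7)·143
21 = 1 × 19 + 2  ⟹  2 = (-7)·204 + (10)·143
19 = 9 × 2 + 1  ⟹  1 = (68)·204 + (-97)·143
So (-97)·143 ≡ 1 (mod 204), i.e. 143^(-1) ≡ -97 ≡ 107 (mod 204).
Check: 143 × 107 = 15301 ≡ 1 (mod 204)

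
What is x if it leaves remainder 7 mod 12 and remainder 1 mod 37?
223

Using Chinese Remainder Theorem:
M = 12 × 37 = 444
M1 = 37, M2 = 12
y1 = 37^(-1) mod 12 = 1
y2 = 12^(-1) mod 37 = 34
x = (7×37×1 + 1×12×34) mod 444 = 223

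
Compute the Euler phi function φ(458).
228

458 = 2 × 229
φ(n) = n × ∏(1 - 1/p) for each prime p dividing n
φ(458) = 458 × (1 - 1/2) × (1 - 1/229) = 228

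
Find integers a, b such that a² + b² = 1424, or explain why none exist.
20² + 32² (a=20, b=32)

Factorization: 1424 = 2^4 × 89
By Fermat: n is sum of two squares iff every prime p ≡ 3 (mod 4) appears to even power.
All primes ≡ 3 (mod 4) appear to even power.
Search a = 0, 1, 2, … for 1424 - a² a perfect square: first hit at a = 20: 1424 - 400 = 1024 = 32².
1424 = 20² + 32² = 400 + 1024 ✓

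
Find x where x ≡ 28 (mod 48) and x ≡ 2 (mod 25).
652

Using Chinese Remainder Theorem:
M = 48 × 25 = 1200
M1 = 25, M2 = 48
y1 = 25^(-1) mod 48 = 25
y2 = 48^(-1) mod 25 = 12
x = (28×25×25 + 2×48×12) mod 1200 = 652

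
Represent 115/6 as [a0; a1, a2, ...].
[19; 6]

Euclidean algorithm steps:
115 = 19 × 6 + 1
6 = 6 × 1 + 0
Continued fraction: [19; 6]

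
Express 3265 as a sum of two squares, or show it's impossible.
4² + 57² (a=4, b=57)

Factorization: 3265 = 5 × 653
By Fermat: n is sum of two squares iff every prime p ≡ 3 (mod 4) appears to even power.
All primes ≡ 3 (mod 4) appear to even power.
Search a = 0, 1, 2, … for 3265 - a² a perfect square: first hit at a = 4: 3265 - 16 = 3249 = 57².
3265 = 4² + 57² = 16 + 3249 ✓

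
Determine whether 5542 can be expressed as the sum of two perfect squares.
Not possible

Factorization: 5542 = 2 × 17 × 163
By Fermat: n is sum of two squares iff every prime p ≡ 3 (mod 4) appears to even power.
Prime(s) ≡ 3 (mod 4) with odd exponent: [(163, 1)]
Therefore 5542 cannot be expressed as a² + b².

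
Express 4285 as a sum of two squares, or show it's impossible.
21² + 62² (a=21, b=62)

Factorization: 4285 = 5 × 857
By Fermat: n is sum of two squares iff every prime p ≡ 3 (mod 4) appears to even power.
All primes ≡ 3 (mod 4) appear to even power.
Search a = 0, 1, 2, … for 4285 - a² a perfect square: first hit at a = 21: 4285 - 441 = 3844 = 62².
4285 = 21² + 62² = 441 + 3844 ✓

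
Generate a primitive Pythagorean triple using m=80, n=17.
(6111, 2720, 6689)

Euclid's formula: a = m² - n², b = 2mn, c = m² + n²
m = 80, n = 17
a = 80² - 17² = 6400 - 289 = 6111
b = 2 × 80 × 17 = 2720
c = 80² + 17² = 6400 + 289 = 6689
Verification: 6111² + 2720² = 37344321 + 7398400 = 44742721 = 6689² ✓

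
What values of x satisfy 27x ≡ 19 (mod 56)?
x ≡ 9 (mod 56)

gcd(27, 56) = 1, which divides 19, so solutions exist.
Find 27^(-1) mod 56 by the extended Euclidean algorithm:
56 = 2 × 27 + 2  ⟹  2 = (1)·56 + (-2)·27
27 = 13 × 2 + 1  ⟹  1 = (-13)·56 + (27)·27
So (27)·27 ≡ 1 (mod 56), i.e. 27^(-1) ≡ 27 (mod 56).
x ≡ 27 × 19 = 513 ≡ 9 (mod 56).
Check: 27 × 9 = 243 ≡ 19 (mod 56).
Unique solution: x ≡ 9 (mod 56)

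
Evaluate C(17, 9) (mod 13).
0

Using Lucas' theorem:
Write n=17 and k=9 in base 13:
n in base 13: [1, 4]
k in base 13: [0, 9]
C(17,9) mod 13 = ∏ C(n_i, k_i) mod 13
Digit binomials (mod 13): C(1,0) = 1; C(4,9) = 0 (k_i > n_i)
Product: 1 × 0 = 0 ≡ 0 (mod 13)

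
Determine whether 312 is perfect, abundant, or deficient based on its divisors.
abundant

Proper divisors of 312: sum = 1 + 2 + 3 + 4 + 6 + 8 + 12 + 13 + 24 + 26 + 39 + 52 + 78 + 104 + 156 = 528
Since 528 > 312, 312 is abundant.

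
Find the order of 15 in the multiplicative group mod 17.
8

17 is prime, so ord(15) divides φ(17) = 16.
Divisors of 16: 1, 2, 4, 8, 16.
Repeated squaring: 15^1 ≡ 15, 15^2 ≡ 4, 15^4 ≡ 16, 15^8 ≡ 1, 15^16 ≡ 1 (mod 17).
Test 15^d mod 17 for each divisor d in increasing order:
15^1 ≡ 15
15^2 ≡ 4
15^4 ≡ 16
15^8 ≡ 1  ← first divisor giving 1
The order is 8.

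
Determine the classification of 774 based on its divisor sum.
abundant

Proper divisors of 774: sum = 1 + 2 + 3 + 6 + 9 + 18 + 43 + 86 + 129 + 258 + 387 = 942
Since 942 > 774, 774 is abundant.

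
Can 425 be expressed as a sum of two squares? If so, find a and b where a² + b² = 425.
5² + 20² (a=5, b=20)

Factorization: 425 = 5^2 × 17
By Fermat: n is sum of two squares iff every prime p ≡ 3 (mod 4) appears to even power.
All primes ≡ 3 (mod 4) appear to even power.
Search a = 0, 1, 2, … for 425 - a² a perfect square: first hit at a = 5: 425 - 25 = 400 = 20².
425 = 5² + 20² = 25 + 400 ✓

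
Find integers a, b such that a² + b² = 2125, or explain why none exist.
3² + 46² (a=3, b=46)

Factorization: 2125 = 5^3 × 17
By Fermat: n is sum of two squares iff every prime p ≡ 3 (mod 4) appears to even power.
All primes ≡ 3 (mod 4) appear to even power.
Search a = 0, 1, 2, … for 2125 - a² a perfect square: first hit at a = 3: 2125 - 9 = 2116 = 46².
2125 = 3² + 46² = 9 + 2116 ✓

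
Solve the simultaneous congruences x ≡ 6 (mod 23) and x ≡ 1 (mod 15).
121

Using Chinese Remainder Theorem:
M = 23 × 15 = 345
M1 = 15, M2 = 23
y1 = 15^(-1) mod 23 = 20
y2 = 23^(-1) mod 15 = 2
x = (6×15×20 + 1×23×2) mod 345 = 121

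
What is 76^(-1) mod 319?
21

gcd(76, 319) = 1, so the inverse exists.
Extended Euclidean algorithm on (319, 76):
319 = 4 × 76 + 15  ⟹  15 = (1)·319 + (-4)·76
76 = 5 × 15 + 1  ⟹  1 = (-5)·319 + (21)·76
So (21)·76 ≡ 1 (mod 319), i.e. 76^(-1) ≡ 21 (mod 319).
Check: 76 × 21 = 1596 ≡ 1 (mod 319)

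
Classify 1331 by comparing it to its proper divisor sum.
deficient

Proper divisors of 1331: sum = 1 + 11 + 121 = 133
Since 133 < 1331, 1331 is deficient.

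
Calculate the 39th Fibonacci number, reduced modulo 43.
38

Matrix identity: Q^n = [[F_(n+1), F_n], [F_n, F_(n-1)]] with Q = [[1,1],[1,0]].
n = 39 = 100111₂. Square-and-multiply, entries mod 43:
Q^1 = [[1,1],[1,0]]
Q^2 = (Q^1)² = [[2,1],[1,1]]
Q^4 = (Q^2)² = [[5,3],[3,2]]
Q^9 = (Q^4)²·Q = [[12,34],[34,21]]
Q^19 = (Q^9)²·Q = [[14,10],[10,4]]
Q^39 = (Q^19)²·Q = [[3,38],[38,8]]
F_39 mod 43 = Q^39[0][1] = 38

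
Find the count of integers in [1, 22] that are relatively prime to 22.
10

22 = 2 × 11
φ(n) = n × ∏(1 - 1/p) for each prime p dividing n
φ(22) = 22 × (1 - 1/2) × (1 - 1/11) = 10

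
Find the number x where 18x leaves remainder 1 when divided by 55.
52

gcd(18, 55) = 1, so the inverse exists.
Extended Euclidean algorithm on (55, 18):
55 = 3 × 18 + 1  ⟹  1 = (1)·55 + (-3)·18
So (-3)·18 ≡ 1 (mod 55), i.e. 18^(-1) ≡ -3 ≡ 52 (mod 55).
Check: 18 × 52 = 936 ≡ 1 (mod 55)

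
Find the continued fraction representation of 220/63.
[3; 2, 31]

Euclidean algorithm steps:
220 = 3 × 63 + 31
63 = 2 × 31 + 1
31 = 31 × 1 + 0
Continued fraction: [3; 2, 31]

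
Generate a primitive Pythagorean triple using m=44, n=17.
(1647, 1496, 2225)

Euclid's formula: a = m² - n², b = 2mn, c = m² + n²
m = 44, n = 17
a = 44² - 17² = 1936 - 289 = 1647
b = 2 × 44 × 17 = 1496
c = 44² + 17² = 1936 + 289 = 2225
Verification: 1647² + 1496² = 2712609 + 2238016 = 4950625 = 2225² ✓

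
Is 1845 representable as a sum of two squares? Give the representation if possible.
9² + 42² (a=9, b=42)

Factorization: 1845 = 3^2 × 5 × 41
By Fermat: n is sum of two squares iff every prime p ≡ 3 (mod 4) appears to even power.
All primes ≡ 3 (mod 4) appear to even power.
Search a = 0, 1, 2, … for 1845 - a² a perfect square: first hit at a = 9: 1845 - 81 = 1764 = 42².
1845 = 9² + 42² = 81 + 1764 ✓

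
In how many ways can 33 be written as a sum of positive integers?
10143

p(n) counts ways to write n as a sum of positive integers (order ignored).
Euler's pentagonal recurrence: p(k) = p(k-1) + p(k-2) - p(k-5) - p(k-7) + p(k-12) + p(k-15) - ... (offsets j(3j∓1)/2, signs ++--, p(0)=1, p(<0)=0).
DP table for k = 0..32: p(0)=1, p(1)=1, p(2)=2, p(3)=3, p(4)=5, p(5)=7, p(6)=11, p(7)=15, p(8)=22, p(9)=30, p(10)=42, p(11)=56, p(12)=77, p(13)=101, p(14)=135, p(15)=176, p(16)=231, p(17)=297, p(18)=385, p(19)=490, p(20)=627, p(21)=792, p(22)=1002, p(23)=1255, p(24)=1575, p(25)=1958, p(26)=2436, p(27)=3010, p(28)=3718, p(29)=4565, p(30)=5604, p(31)=6842, p(32)=8349.
Final step: p(33) = p(32) + p(31) - p(28) - p(26) + p(21) + p(18) - p(11) - p(7)
= 8349 + 6842 - 3718 - 2436 + 792 + 385 - 56 - 15
= 10143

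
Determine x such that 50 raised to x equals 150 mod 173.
34

Baby-step giant-step with step n = ⌈√173⌉ = 14.
Baby steps 50^j mod 173 (j:value) for j=0..13: 0:1, 1:50, 2:78, 3:94, 4:29, 5:66, 6:13, 7:131, 8:149, 9:11, 10:31, 11:166, 12:169, 13:146.
Giant-step multiplier: 50^(-14) ≡ 50^(172-14) = 50^158 ≡ 56 (mod 173).
Giant steps γ_i = 150·56^i mod 173: γ_0=150, γ_1=96, γ_2=13 (in table at j=6).
x = i·n + j = 2·14 + 6 = 34.
Check: 50^34 ≡ 150 (mod 173).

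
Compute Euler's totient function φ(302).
150

302 = 2 × 151
φ(n) = n × ∏(1 - 1/p) for each prime p dividing n
φ(302) = 302 × (1 - 1/2) × (1 - 1/151) = 150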